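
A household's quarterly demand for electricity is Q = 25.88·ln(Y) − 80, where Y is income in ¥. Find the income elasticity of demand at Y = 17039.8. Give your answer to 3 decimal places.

At Y = 17039.8: Q = 172.157.
dQ/dY = 25.88/Y = 0.0015188 at this income.
η = (dQ/dY)·(Y/Q) = 0.0015188 × (17039.8/172.157) = 0.150.

0.150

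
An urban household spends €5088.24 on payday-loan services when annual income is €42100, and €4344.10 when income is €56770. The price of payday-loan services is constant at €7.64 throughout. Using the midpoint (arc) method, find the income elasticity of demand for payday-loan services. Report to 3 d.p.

-0.532

With a constant price, Q₁ = 5088.24/7.64 = 666.000 and Q₂ = 4344.10/7.64 = 568.599 (equivalently, work directly with expenditure since P cancels).
Midpoint %ΔQ = (4344.10 − 5088.24)/4716.17 = -0.15778; midpoint %ΔI = (56770 − 42100)/49435 = 0.29675.
η = -0.15778 / 0.29675 = -0.532.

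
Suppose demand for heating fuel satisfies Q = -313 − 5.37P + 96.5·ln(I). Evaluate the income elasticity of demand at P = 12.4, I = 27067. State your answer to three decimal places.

0.159

At P = 12.4, I = 27067: Q = 605.298.
Holding P constant, ∂Q/∂I = 96.5/I = 0.00356523.
η_I = (∂Q/∂I)·(I/Q) = 0.00356523 × (27067/605.298) = 0.159.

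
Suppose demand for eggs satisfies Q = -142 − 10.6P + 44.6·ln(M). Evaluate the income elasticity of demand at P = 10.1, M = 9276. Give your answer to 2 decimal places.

At P = 10.1, M = 9276: Q = 158.369.
Holding P constant, ∂Q/∂M = 44.6/M = 0.00480811.
η_M = (∂Q/∂M)·(M/Q) = 0.00480811 × (9276/158.369) = 0.28.

0.28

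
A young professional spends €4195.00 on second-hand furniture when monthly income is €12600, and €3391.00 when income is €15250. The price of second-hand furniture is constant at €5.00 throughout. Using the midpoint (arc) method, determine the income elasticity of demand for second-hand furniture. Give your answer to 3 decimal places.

With a constant price, Q₁ = 4195.00/5.00 = 839.000 and Q₂ = 3391.00/5.00 = 678.200 (equivalently, work directly with expenditure since P cancels).
Midpoint %ΔQ = (3391.00 − 4195.00)/3793.00 = -0.21197; midpoint %ΔI = (15250 − 12600)/13925 = 0.19031.
η = -0.21197 / 0.19031 = -1.114.

-1.114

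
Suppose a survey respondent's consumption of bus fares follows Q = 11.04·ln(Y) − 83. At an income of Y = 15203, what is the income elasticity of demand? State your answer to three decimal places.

At Y = 15203: Q = 23.307.
dQ/dY = 11.04/Y = 0.000726172 at this income.
η = (dQ/dY)·(Y/Q) = 0.000726172 × (15203/23.307) = 0.474.

0.474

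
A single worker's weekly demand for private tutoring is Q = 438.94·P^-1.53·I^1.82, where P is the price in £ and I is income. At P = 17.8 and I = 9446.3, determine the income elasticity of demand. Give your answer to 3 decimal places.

1.820

For a multiplicative demand Q = A·P^α·I^β, the income elasticity is β everywhere.
Here β = 1.82, so η = 1.820.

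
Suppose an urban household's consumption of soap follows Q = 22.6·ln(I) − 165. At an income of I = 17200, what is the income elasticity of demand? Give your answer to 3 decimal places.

0.408

At I = 17200: Q = 55.410.
dQ/dI = 22.6/I = 0.00131395 at this income.
η = (dQ/dI)·(I/Q) = 0.00131395 × (17200/55.410) = 0.408.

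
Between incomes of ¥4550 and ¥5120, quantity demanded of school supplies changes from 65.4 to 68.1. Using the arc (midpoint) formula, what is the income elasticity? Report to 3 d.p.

ΔQ = 68.1 − 65.4 = 2.7; midpoint Q̄ = (65.4 + 68.1)/2 = 66.75.
ΔI = 5120 − 4550 = 570; midpoint Ī = (4550 + 5120)/2 = 4835.
η = (ΔQ/Q̄) ÷ (ΔI/Ī) = (2.7/66.75) ÷ (570/4835) = 0.343.

0.343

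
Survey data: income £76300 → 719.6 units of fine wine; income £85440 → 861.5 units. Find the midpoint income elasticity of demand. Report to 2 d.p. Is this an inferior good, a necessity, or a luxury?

ΔQ = 861.5 − 719.6 = 141.9; midpoint Q̄ = (719.6 + 861.5)/2 = 790.55.
ΔI = 85440 − 76300 = 9140; midpoint Ī = (76300 + 85440)/2 = 80870.
η = (ΔQ/Q̄) ÷ (ΔI/Ī) = (141.9/790.55) ÷ (9140/80870) = 1.59.
η > 1 ⇒ luxury.

1.59 (luxury)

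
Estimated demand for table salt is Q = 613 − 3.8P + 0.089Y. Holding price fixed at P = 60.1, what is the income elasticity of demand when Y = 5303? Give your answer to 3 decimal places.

0.551

At P = 60.1, Y = 5303: Q = 856.587.
Holding P constant, ∂Q/∂Y = 0.089.
η_Y = (∂Q/∂Y)·(Y/Q) = 0.089 × (5303/856.587) = 0.551.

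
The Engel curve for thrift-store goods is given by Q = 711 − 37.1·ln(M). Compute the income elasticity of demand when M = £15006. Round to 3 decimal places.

-0.105

At M = 15006: Q = 354.239.
dQ/dM = -37.1/M = -0.00247234 at this income.
η = (dQ/dM)·(M/Q) = -0.00247234 × (15006/354.239) = -0.105.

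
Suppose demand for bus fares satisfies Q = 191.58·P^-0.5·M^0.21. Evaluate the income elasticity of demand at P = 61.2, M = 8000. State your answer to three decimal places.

For a multiplicative demand Q = A·P^α·M^β, the income elasticity is β everywhere.
Here β = 0.21, so η = 0.210.

0.210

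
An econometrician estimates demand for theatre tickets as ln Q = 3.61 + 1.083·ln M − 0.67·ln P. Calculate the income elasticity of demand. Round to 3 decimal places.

In a log-linear demand, the coefficient on ln M is the income elasticity.
So η = 1.083.

1.083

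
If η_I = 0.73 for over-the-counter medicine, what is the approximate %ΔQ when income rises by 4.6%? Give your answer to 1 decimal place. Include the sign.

%ΔQ ≈ η × %ΔI = 0.73 × 4.6% = 3.4%.

3.4%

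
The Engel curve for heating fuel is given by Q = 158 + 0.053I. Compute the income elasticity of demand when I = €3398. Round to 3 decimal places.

At I = 3398: Q = 338.094.
dQ/dI = 0.053.
η = (dQ/dI)·(I/Q) = 0.053 × (3398/338.094) = 0.533.

0.533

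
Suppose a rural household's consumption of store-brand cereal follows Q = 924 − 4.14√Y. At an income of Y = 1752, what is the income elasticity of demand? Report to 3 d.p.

-0.115

At Y = 1752: Q = 750.712.
dQ/dY = -4.14/(2√Y) = -0.0494542 at this income.
η = (dQ/dY)·(Y/Q) = -0.0494542 × (1752/750.712) = -0.115.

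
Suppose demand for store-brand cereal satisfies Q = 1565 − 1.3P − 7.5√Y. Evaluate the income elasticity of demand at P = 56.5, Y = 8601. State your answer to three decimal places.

At P = 56.5, Y = 8601: Q = 795.988.
Holding P constant, ∂Q/∂Y = -7.5/(2√Y) = -0.0404349.
η_Y = (∂Q/∂Y)·(Y/Q) = -0.0404349 × (8601/795.988) = -0.437.

-0.437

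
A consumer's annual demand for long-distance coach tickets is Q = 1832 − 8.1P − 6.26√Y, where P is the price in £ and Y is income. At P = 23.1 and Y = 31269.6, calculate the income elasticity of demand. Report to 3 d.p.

-1.029

At P = 23.1, Y = 31269.6: Q = 537.921.
Holding P constant, ∂Q/∂Y = -6.26/(2√Y) = -0.0177004.
η_Y = (∂Q/∂Y)·(Y/Q) = -0.0177004 × (31269.6/537.921) = -1.029.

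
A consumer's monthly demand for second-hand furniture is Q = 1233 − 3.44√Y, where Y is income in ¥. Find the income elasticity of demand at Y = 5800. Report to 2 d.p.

At Y = 5800: Q = 971.017.
dQ/dY = -3.44/(2√Y) = -0.0225847 at this income.
η = (dQ/dY)·(Y/Q) = -0.0225847 × (5800/971.017) = -0.13.

-0.13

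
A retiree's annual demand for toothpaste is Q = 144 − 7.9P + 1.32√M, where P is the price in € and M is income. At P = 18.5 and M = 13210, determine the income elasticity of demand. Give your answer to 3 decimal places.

At P = 18.5, M = 13210: Q = 149.564.
Holding P constant, ∂Q/∂M = 1.32/(2√M) = 0.00574239.
η_M = (∂Q/∂M)·(M/Q) = 0.00574239 × (13210/149.564) = 0.507.

0.507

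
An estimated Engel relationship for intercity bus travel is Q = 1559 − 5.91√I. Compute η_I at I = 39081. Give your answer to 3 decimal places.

At I = 39081: Q = 390.657.
dQ/dI = -5.91/(2√I) = -0.0149477 at this income.
η = (dQ/dI)·(I/Q) = -0.0149477 × (39081/390.657) = -1.495.

-1.495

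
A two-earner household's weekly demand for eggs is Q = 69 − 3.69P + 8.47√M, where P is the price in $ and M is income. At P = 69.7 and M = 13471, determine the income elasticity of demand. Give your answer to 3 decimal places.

At P = 69.7, M = 13471: Q = 794.874.
Holding P constant, ∂Q/∂M = 8.47/(2√M) = 0.0364883.
η_M = (∂Q/∂M)·(M/Q) = 0.0364883 × (13471/794.874) = 0.618.

0.618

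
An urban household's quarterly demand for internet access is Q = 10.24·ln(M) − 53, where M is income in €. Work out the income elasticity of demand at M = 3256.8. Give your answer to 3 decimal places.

At M = 3256.8: Q = 29.826.
dQ/dM = 10.24/M = 0.00314419 at this income.
η = (dQ/dM)·(M/Q) = 0.00314419 × (3256.8/29.826) = 0.343.

0.343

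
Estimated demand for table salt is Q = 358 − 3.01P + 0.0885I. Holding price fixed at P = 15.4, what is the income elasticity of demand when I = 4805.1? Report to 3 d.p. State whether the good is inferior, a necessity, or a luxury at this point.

At P = 15.4, I = 4805.1: Q = 736.897.
Holding P constant, ∂Q/∂I = 0.0885.
η_I = (∂Q/∂I)·(I/Q) = 0.0885 × (4805.1/736.897) = 0.577.
Since 0 < η < 1, this is a necessity.

0.577 (necessity)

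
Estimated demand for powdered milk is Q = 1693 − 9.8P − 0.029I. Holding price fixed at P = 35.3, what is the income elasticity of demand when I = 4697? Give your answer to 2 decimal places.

At P = 35.3, I = 4697: Q = 1210.847.
Holding P constant, ∂Q/∂I = −0.029.
η_I = (∂Q/∂I)·(I/Q) = -0.029 × (4697/1210.847) = -0.11.

-0.11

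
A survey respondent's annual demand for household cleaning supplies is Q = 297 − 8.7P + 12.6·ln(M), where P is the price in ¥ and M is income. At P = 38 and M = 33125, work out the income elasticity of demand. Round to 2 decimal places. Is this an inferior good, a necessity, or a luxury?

0.13 (necessity)

At P = 38, M = 33125: Q = 97.541.
Holding P constant, ∂Q/∂M = 12.6/M = 0.000380377.
η_M = (∂Q/∂M)·(M/Q) = 0.000380377 × (33125/97.541) = 0.13.
Since 0 < η < 1, this is a necessity.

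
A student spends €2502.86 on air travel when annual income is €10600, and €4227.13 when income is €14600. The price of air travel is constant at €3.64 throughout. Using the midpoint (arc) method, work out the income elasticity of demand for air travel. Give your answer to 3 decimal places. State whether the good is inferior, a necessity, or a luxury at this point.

With a constant price, Q₁ = 2502.86/3.64 = 687.599 and Q₂ = 4227.13/3.64 = 1161.299 (equivalently, work directly with expenditure since P cancels).
Midpoint %ΔQ = (4227.13 − 2502.86)/3365.00 = 0.51241; midpoint %ΔI = (14600 − 10600)/12600 = 0.31746.
η = 0.51241 / 0.31746 = 1.614.
η > 1 ⇒ luxury.

1.614 (luxury)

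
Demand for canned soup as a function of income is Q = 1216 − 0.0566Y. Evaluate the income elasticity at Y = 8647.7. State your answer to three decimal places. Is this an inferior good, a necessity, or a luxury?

At Y = 8647.7: Q = 726.540.
dQ/dY = −0.0566.
η = (dQ/dY)·(Y/Q) = -0.0566 × (8647.7/726.540) = -0.674.
Since η < 0, the good is an inferior good.

-0.674 (inferior good)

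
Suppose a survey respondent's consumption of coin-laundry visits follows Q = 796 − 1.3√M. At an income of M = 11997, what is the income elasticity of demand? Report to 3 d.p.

-0.109

At M = 11997: Q = 653.610.
dQ/dM = -1.3/(2√M) = -0.0059344 at this income.
η = (dQ/dM)·(M/Q) = -0.0059344 × (11997/653.610) = -0.109.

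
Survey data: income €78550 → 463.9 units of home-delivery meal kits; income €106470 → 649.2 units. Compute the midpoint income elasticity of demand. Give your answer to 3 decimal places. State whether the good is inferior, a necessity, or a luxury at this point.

1.103 (luxury)

ΔQ = 649.2 − 463.9 = 185.3; midpoint Q̄ = (463.9 + 649.2)/2 = 556.55.
ΔI = 106470 − 78550 = 27920; midpoint Ī = (78550 + 106470)/2 = 92510.
η = (ΔQ/Q̄) ÷ (ΔI/Ī) = (185.3/556.55) ÷ (27920/92510) = 1.103.
η > 1 ⇒ luxury.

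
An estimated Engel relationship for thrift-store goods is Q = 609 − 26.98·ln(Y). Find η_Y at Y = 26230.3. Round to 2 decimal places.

At Y = 26230.3: Q = 334.487.
dQ/dY = -26.98/Y = -0.00102858 at this income.
η = (dQ/dY)·(Y/Q) = -0.00102858 × (26230.3/334.487) = -0.08.

-0.08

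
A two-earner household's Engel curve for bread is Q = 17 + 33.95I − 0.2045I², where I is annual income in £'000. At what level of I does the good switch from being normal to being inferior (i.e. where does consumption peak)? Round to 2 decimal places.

dQ/dI = 33.95 − 0.409I.
The good is inferior where dQ/dI < 0. Setting dQ/dI = 0 gives I = 33.95 / 0.409 = 83.01.

83.01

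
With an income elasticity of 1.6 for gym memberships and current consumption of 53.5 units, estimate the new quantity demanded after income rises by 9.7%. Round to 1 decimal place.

61.8

%ΔQ ≈ η × %ΔI = 1.6 × 9.7% = 15.52%.
New Q ≈ 53.5 × (1 + 0.1552) = 61.8.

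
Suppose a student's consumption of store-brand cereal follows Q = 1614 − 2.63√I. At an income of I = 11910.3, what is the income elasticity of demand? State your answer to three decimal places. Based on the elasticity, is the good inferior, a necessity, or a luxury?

-0.108 (inferior good)

At I = 11910.3: Q = 1326.977.
dQ/dI = -2.63/(2√I) = -0.0120494 at this income.
η = (dQ/dI)·(I/Q) = -0.0120494 × (11910.3/1326.977) = -0.108.
Since η < 0, the good is an inferior good.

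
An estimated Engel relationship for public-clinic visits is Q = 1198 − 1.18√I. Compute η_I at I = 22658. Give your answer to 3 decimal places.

-0.087

At I = 22658: Q = 1020.380.
dQ/dI = -1.18/(2√I) = -0.0039196 at this income.
η = (dQ/dI)·(I/Q) = -0.0039196 × (22658/1020.380) = -0.087.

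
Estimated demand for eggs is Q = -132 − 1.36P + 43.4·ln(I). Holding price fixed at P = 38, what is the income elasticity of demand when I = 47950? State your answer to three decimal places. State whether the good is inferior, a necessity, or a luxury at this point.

0.153 (necessity)

At P = 38, I = 47950: Q = 284.081.
Holding P constant, ∂Q/∂I = 43.4/I = 0.000905109.
η_I = (∂Q/∂I)·(I/Q) = 0.000905109 × (47950/284.081) = 0.153.
Since 0 < η < 1, this is a necessity.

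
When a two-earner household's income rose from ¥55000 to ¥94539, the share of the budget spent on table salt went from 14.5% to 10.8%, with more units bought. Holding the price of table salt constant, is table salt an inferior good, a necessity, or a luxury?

necessity

Quantity rises but the budget share falls as income rises, so 0 < η < 1.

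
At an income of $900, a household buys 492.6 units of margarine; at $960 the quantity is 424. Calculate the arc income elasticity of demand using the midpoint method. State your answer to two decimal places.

-2.32

ΔQ = 424 − 492.6 = -68.6; midpoint Q̄ = (492.6 + 424)/2 = 458.3.
ΔI = 960 − 900 = 60; midpoint Ī = (900 + 960)/2 = 930.
η = (ΔQ/Q̄) ÷ (ΔI/Ī) = (-68.6/458.3) ÷ (60/930) = -2.32.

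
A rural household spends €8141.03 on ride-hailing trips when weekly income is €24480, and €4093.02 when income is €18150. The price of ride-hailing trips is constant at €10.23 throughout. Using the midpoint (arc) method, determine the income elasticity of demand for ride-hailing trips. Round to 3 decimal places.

With a constant price, Q₁ = 8141.03/10.23 = 795.800 and Q₂ = 4093.02/10.23 = 400.100 (equivalently, work directly with expenditure since P cancels).
Midpoint %ΔQ = (4093.02 − 8141.03)/6117.03 = -0.66176; midpoint %ΔI = (18150 − 24480)/21315 = -0.29697.
η = -0.66176 / -0.29697 = 2.228.

2.228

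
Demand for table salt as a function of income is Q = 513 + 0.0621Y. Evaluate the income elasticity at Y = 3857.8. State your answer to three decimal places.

0.318

At Y = 3857.8: Q = 752.569.
dQ/dY = 0.0621.
η = (dQ/dY)·(Y/Q) = 0.0621 × (3857.8/752.569) = 0.318.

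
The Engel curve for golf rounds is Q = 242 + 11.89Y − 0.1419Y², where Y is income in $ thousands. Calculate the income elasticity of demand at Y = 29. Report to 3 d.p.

At Y = 29: Q = 467.4721.
dQ/dY = 11.89 − 0.2838Y = 3.65980.
η = (dQ/dY)·(Y/Q) = 3.65980 × (29/467.4721) = 0.227.

0.227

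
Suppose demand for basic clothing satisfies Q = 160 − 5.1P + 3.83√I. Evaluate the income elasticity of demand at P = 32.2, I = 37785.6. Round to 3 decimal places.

0.503

At P = 32.2, I = 37785.6: Q = 740.275.
Holding P constant, ∂Q/∂I = 3.83/(2√I) = 0.00985157.
η_I = (∂Q/∂I)·(I/Q) = 0.00985157 × (37785.6/740.275) = 0.503.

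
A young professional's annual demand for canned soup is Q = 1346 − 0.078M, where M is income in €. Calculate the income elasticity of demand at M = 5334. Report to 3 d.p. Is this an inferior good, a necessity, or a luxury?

-0.447 (inferior good)

At M = 5334: Q = 929.948.
dQ/dM = −0.078.
η = (dQ/dM)·(M/Q) = -0.078 × (5334/929.948) = -0.447.
Since η < 0, the good is an inferior good.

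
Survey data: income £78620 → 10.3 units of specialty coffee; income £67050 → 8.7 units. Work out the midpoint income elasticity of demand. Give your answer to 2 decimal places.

1.06

ΔQ = 8.7 − 10.3 = -1.6; midpoint Q̄ = (10.3 + 8.7)/2 = 9.5.
ΔI = 67050 − 78620 = -11570; midpoint Ī = (78620 + 67050)/2 = 72835.
η = (ΔQ/Q̄) ÷ (ΔI/Ī) = (-1.6/9.5) ÷ (-11570/72835) = 1.06.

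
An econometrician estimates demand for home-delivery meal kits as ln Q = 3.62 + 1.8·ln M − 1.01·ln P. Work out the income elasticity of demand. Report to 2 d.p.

1.80

In a log-linear demand, the coefficient on ln M is the income elasticity.
So η = 1.80.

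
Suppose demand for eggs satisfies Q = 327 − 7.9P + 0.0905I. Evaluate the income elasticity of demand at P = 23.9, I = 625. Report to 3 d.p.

0.290

At P = 23.9, I = 625: Q = 194.753.
Holding P constant, ∂Q/∂I = 0.0905.
η_I = (∂Q/∂I)·(I/Q) = 0.0905 × (625/194.753) = 0.290.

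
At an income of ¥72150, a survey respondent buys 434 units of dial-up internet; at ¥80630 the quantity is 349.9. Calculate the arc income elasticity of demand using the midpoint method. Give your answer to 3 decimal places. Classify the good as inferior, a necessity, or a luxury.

ΔQ = 349.9 − 434 = -84.1; midpoint Q̄ = (434 + 349.9)/2 = 391.95.
ΔI = 80630 − 72150 = 8480; midpoint Ī = (72150 + 80630)/2 = 76390.
η = (ΔQ/Q̄) ÷ (ΔI/Ī) = (-84.1/391.95) ÷ (8480/76390) = -1.933.
η < 0 ⇒ inferior good.

-1.933 (inferior good)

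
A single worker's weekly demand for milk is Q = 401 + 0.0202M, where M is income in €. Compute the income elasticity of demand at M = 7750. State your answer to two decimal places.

0.28

At M = 7750: Q = 557.550.
dQ/dM = 0.0202.
η = (dQ/dM)·(M/Q) = 0.0202 × (7750/557.550) = 0.28.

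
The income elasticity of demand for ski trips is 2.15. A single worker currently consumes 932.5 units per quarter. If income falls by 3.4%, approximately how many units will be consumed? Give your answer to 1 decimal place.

%ΔQ ≈ η × %ΔI = 2.15 × (-3.4%) = -7.31%.
New Q ≈ 932.5 × (1 − 0.0731) = 864.3.

864.3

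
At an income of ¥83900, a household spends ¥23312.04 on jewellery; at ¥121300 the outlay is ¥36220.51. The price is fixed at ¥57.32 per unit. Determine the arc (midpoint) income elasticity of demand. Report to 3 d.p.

With a constant price, Q₁ = 23312.04/57.32 = 406.700 and Q₂ = 36220.51/57.32 = 631.900 (equivalently, work directly with expenditure since P cancels).
Midpoint %ΔQ = (36220.51 − 23312.04)/29766.28 = 0.43366; midpoint %ΔI = (121300 − 83900)/102600 = 0.36452.
η = 0.43366 / 0.36452 = 1.190.

1.190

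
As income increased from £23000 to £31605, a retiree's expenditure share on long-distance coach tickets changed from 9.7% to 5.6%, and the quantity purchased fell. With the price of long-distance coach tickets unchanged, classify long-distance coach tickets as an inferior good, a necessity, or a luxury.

inferior good

Quantity demanded falls as income rises, so η < 0.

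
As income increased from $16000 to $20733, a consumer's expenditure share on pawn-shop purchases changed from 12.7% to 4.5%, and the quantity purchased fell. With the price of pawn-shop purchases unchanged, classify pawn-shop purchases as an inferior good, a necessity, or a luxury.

Quantity demanded falls as income rises, so η < 0.

inferior good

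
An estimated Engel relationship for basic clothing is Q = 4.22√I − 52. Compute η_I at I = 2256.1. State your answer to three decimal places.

0.675

At I = 2256.1: Q = 148.443.
dQ/dI = 4.22/(2√I) = 0.0444225 at this income.
η = (dQ/dI)·(I/Q) = 0.0444225 × (2256.1/148.443) = 0.675.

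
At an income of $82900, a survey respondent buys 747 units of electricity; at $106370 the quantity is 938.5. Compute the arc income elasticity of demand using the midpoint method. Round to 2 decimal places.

ΔQ = 938.5 − 747 = 191.5; midpoint Q̄ = (747 + 938.5)/2 = 842.75.
ΔI = 106370 − 82900 = 23470; midpoint Ī = (82900 + 106370)/2 = 94635.
η = (ΔQ/Q̄) ÷ (ΔI/Ī) = (191.5/842.75) ÷ (23470/94635) = 0.92.

0.92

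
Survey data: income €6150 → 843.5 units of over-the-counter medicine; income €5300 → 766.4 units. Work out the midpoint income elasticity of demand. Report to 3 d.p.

ΔQ = 766.4 − 843.5 = -77.1; midpoint Q̄ = (843.5 + 766.4)/2 = 804.95.
ΔI = 5300 − 6150 = -850; midpoint Ī = (6150 + 5300)/2 = 5725.
η = (ΔQ/Q̄) ÷ (ΔI/Ī) = (-77.1/804.95) ÷ (-850/5725) = 0.645.

0.645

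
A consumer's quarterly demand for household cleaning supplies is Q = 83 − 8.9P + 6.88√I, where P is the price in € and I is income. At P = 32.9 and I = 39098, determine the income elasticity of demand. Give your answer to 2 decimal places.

At P = 32.9, I = 39098: Q = 1150.587.
Holding P constant, ∂Q/∂I = 6.88/(2√I) = 0.0173973.
η_I = (∂Q/∂I)·(I/Q) = 0.0173973 × (39098/1150.587) = 0.59.

0.59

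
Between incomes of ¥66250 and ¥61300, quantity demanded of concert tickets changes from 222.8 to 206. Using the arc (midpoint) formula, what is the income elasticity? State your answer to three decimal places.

1.010

ΔQ = 206 − 222.8 = -16.8; midpoint Q̄ = (222.8 + 206)/2 = 214.4.
ΔI = 61300 − 66250 = -4950; midpoint Ī = (66250 + 61300)/2 = 63775.
η = (ΔQ/Q̄) ÷ (ΔI/Ī) = (-16.8/214.4) ÷ (-4950/63775) = 1.010.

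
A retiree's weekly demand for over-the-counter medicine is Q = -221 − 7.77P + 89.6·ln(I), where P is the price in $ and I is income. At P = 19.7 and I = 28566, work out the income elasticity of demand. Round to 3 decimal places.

0.164

At P = 19.7, I = 28566: Q = 545.225.
Holding P constant, ∂Q/∂I = 89.6/I = 0.0031366.
η_I = (∂Q/∂I)·(I/Q) = 0.0031366 × (28566/545.225) = 0.164.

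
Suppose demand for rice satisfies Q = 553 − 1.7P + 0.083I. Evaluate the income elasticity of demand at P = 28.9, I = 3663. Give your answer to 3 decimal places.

0.376

At P = 28.9, I = 3663: Q = 807.899.
Holding P constant, ∂Q/∂I = 0.083.
η_I = (∂Q/∂I)·(I/Q) = 0.083 × (3663/807.899) = 0.376.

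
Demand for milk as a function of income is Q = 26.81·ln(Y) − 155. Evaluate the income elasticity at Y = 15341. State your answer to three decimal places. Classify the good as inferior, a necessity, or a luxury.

At Y = 15341: Q = 103.402.
dQ/dY = 26.81/Y = 0.0017476 at this income.
η = (dQ/dY)·(Y/Q) = 0.0017476 × (15341/103.402) = 0.259.
Since 0 < η < 1, the good is a necessity.

0.259 (necessity)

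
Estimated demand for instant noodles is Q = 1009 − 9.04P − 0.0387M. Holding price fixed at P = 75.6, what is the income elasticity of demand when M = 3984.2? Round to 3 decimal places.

-0.900

At P = 75.6, M = 3984.2: Q = 171.387.
Holding P constant, ∂Q/∂M = −0.0387.
η_M = (∂Q/∂M)·(M/Q) = -0.0387 × (3984.2/171.387) = -0.900.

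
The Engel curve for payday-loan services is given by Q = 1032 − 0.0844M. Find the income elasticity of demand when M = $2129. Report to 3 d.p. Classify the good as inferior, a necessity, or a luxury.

-0.211 (inferior good)

At M = 2129: Q = 852.312.
dQ/dM = −0.0844.
η = (dQ/dM)·(M/Q) = -0.0844 × (2129/852.312) = -0.211.
Since η < 0, the good is an inferior good.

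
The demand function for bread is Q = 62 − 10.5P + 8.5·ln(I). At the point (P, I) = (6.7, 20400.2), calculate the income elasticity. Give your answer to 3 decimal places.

0.112

At P = 6.7, I = 20400.2: Q = 75.998.
Holding P constant, ∂Q/∂I = 8.5/I = 0.000416663.
η_I = (∂Q/∂I)·(I/Q) = 0.000416663 × (20400.2/75.998) = 0.112.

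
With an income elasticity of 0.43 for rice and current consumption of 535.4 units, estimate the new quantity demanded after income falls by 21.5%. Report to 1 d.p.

%ΔQ ≈ η × %ΔI = 0.43 × (-21.5%) = -9.245%.
New Q ≈ 535.4 × (1 − 0.09245) = 485.9.

485.9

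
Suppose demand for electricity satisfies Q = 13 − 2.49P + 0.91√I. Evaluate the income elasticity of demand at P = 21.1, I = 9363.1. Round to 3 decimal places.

At P = 21.1, I = 9363.1: Q = 48.515.
Holding P constant, ∂Q/∂I = 0.91/(2√I) = 0.00470221.
η_I = (∂Q/∂I)·(I/Q) = 0.00470221 × (9363.1/48.515) = 0.907.

0.907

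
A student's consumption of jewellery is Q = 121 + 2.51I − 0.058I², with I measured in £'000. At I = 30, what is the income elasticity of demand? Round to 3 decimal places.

-0.202

At I = 30: Q = 144.1000.
dQ/dI = 2.51 − 0.116I = -0.97000.
η = (dQ/dI)·(I/Q) = -0.97000 × (30/144.1000) = -0.202.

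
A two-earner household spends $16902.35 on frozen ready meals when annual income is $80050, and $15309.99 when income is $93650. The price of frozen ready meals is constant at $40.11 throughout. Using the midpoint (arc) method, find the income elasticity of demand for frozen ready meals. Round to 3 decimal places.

-0.631

With a constant price, Q₁ = 16902.35/40.11 = 421.400 and Q₂ = 15309.99/40.11 = 381.700 (equivalently, work directly with expenditure since P cancels).
Midpoint %ΔQ = (15309.99 − 16902.35)/16106.17 = -0.09887; midpoint %ΔI = (93650 − 80050)/86850 = 0.15659.
η = -0.09887 / 0.15659 = -0.631.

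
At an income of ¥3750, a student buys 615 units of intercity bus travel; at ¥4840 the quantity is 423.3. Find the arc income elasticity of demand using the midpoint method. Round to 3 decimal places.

-1.455

ΔQ = 423.3 − 615 = -191.7; midpoint Q̄ = (615 + 423.3)/2 = 519.15.
ΔI = 4840 − 3750 = 1090; midpoint Ī = (3750 + 4840)/2 = 4295.
η = (ΔQ/Q̄) ÷ (ΔI/Ī) = (-191.7/519.15) ÷ (1090/4295) = -1.455.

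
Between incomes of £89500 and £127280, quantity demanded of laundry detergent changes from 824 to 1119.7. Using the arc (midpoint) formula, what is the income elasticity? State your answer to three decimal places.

0.873

ΔQ = 1119.7 − 824 = 295.7; midpoint Q̄ = (824 + 1119.7)/2 = 971.85.
ΔI = 127280 − 89500 = 37780; midpoint Ī = (89500 + 127280)/2 = 108390.
η = (ΔQ/Q̄) ÷ (ΔI/Ī) = (295.7/971.85) ÷ (37780/108390) = 0.873.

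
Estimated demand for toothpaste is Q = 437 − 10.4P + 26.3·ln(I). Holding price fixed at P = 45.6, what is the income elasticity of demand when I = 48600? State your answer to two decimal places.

0.11

At P = 45.6, I = 48600: Q = 246.573.
Holding P constant, ∂Q/∂I = 26.3/I = 0.000541152.
η_I = (∂Q/∂I)·(I/Q) = 0.000541152 × (48600/246.573) = 0.11.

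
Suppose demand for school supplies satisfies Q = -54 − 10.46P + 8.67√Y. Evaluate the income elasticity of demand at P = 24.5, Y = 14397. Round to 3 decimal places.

At P = 24.5, Y = 14397: Q = 730.022.
Holding P constant, ∂Q/∂Y = 8.67/(2√Y) = 0.0361288.
η_Y = (∂Q/∂Y)·(Y/Q) = 0.0361288 × (14397/730.022) = 0.713.

0.713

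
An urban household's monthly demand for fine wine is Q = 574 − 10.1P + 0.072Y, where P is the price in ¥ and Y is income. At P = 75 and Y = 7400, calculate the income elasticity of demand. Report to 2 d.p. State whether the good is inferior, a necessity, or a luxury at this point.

At P = 75, Y = 7400: Q = 349.300.
Holding P constant, ∂Q/∂Y = 0.072.
η_Y = (∂Q/∂Y)·(Y/Q) = 0.072 × (7400/349.300) = 1.53.
Since η > 1, this is a luxury.

1.53 (luxury)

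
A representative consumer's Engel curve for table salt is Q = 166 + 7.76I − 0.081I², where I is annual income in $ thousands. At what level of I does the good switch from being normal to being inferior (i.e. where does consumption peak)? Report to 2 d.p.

47.90

dQ/dI = 7.76 − 0.162I.
The good is inferior where dQ/dI < 0. Setting dQ/dI = 0 gives I = 7.76 / 0.162 = 47.90.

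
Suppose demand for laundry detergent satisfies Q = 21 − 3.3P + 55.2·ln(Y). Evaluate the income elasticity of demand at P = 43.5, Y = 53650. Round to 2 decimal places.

0.12

At P = 43.5, Y = 53650: Q = 478.591.
Holding P constant, ∂Q/∂Y = 55.2/Y = 0.00102889.
η_Y = (∂Q/∂Y)·(Y/Q) = 0.00102889 × (53650/478.591) = 0.12.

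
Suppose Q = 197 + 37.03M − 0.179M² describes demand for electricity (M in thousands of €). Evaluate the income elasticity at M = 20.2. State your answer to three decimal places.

At M = 20.2: Q = 871.9668.
dQ/dM = 37.03 − 0.358M = 29.79840.
η = (dQ/dM)·(M/Q) = 29.79840 × (20.2/871.9668) = 0.690.

0.690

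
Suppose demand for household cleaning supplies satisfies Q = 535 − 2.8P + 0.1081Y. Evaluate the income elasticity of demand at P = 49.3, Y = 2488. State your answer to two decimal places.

0.40

At P = 49.3, Y = 2488: Q = 665.913.
Holding P constant, ∂Q/∂Y = 0.1081.
η_Y = (∂Q/∂Y)·(Y/Q) = 0.1081 × (2488/665.913) = 0.40.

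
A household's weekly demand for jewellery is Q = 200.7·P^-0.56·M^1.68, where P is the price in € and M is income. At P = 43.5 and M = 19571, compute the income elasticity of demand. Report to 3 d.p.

For a multiplicative demand Q = A·P^α·M^β, the income elasticity is β everywhere.
Here β = 1.68, so η = 1.680.

1.680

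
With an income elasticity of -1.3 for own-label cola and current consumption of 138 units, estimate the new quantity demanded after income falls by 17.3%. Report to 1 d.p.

%ΔQ ≈ η × %ΔI = -1.3 × (-17.3%) = 22.49%.
New Q ≈ 138 × (1 + 0.2249) = 169.0.

169.0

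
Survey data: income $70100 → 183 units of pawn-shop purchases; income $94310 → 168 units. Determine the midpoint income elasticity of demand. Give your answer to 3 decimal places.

-0.290

ΔQ = 168 − 183 = -15; midpoint Q̄ = (183 + 168)/2 = 175.5.
ΔI = 94310 − 70100 = 24210; midpoint Ī = (70100 + 94310)/2 = 82205.
η = (ΔQ/Q̄) ÷ (ΔI/Ī) = (-15/175.5) ÷ (24210/82205) = -0.290.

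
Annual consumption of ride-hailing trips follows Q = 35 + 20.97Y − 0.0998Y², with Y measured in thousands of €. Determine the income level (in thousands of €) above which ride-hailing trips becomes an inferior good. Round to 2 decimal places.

dQ/dY = 20.97 − 0.1996Y.
The good is inferior where dQ/dY < 0. Setting dQ/dY = 0 gives Y = 20.97 / 0.1996 = 105.06.

105.06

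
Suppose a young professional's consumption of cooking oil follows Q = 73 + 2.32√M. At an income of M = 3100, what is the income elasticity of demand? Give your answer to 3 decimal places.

At M = 3100: Q = 202.172.
dQ/dM = 2.32/(2√M) = 0.0208342 at this income.
η = (dQ/dM)·(M/Q) = 0.0208342 × (3100/202.172) = 0.319.

0.319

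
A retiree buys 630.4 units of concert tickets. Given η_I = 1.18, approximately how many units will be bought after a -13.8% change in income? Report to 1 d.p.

%ΔQ ≈ η × %ΔI = 1.18 × (-13.8%) = -16.284%.
New Q ≈ 630.4 × (1 − 0.16284) = 527.7.

527.7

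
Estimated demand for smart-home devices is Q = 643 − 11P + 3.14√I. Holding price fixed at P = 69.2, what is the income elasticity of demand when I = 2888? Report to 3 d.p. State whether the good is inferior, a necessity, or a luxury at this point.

1.669 (luxury)

At P = 69.2, I = 2888: Q = 50.544.
Holding P constant, ∂Q/∂I = 3.14/(2√I) = 0.0292147.
η_I = (∂Q/∂I)·(I/Q) = 0.0292147 × (2888/50.544) = 1.669.
Since η > 1, this is a luxury.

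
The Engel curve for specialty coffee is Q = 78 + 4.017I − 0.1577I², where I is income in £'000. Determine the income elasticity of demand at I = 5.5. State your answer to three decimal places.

At I = 5.5: Q = 95.3231.
dQ/dI = 4.017 − 0.3154I = 2.28230.
η = (dQ/dI)·(I/Q) = 2.28230 × (5.5/95.3231) = 0.132.

0.132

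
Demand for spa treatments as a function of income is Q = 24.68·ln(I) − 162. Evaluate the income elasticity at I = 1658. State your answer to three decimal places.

1.177

At I = 1658: Q = 20.962.
dQ/dI = 24.68/I = 0.0148854 at this income.
η = (dQ/dI)·(I/Q) = 0.0148854 × (1658/20.962) = 1.177.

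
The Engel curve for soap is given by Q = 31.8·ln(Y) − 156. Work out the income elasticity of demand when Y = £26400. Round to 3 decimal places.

At Y = 26400: Q = 167.760.
dQ/dY = 31.8/Y = 0.00120455 at this income.
η = (dQ/dY)·(Y/Q) = 0.00120455 × (26400/167.760) = 0.190.

0.190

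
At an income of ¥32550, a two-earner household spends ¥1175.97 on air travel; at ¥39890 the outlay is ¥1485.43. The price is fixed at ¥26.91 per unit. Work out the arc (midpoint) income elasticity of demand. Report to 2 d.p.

With a constant price, Q₁ = 1175.97/26.91 = 43.700 and Q₂ = 1485.43/26.91 = 55.200 (equivalently, work directly with expenditure since P cancels).
Midpoint %ΔQ = (1485.43 − 1175.97)/1330.70 = 0.23255; midpoint %ΔI = (39890 − 32550)/36220 = 0.20265.
η = 0.23255 / 0.20265 = 1.15.

1.15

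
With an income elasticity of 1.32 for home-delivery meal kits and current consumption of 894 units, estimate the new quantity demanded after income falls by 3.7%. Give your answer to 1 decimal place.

%ΔQ ≈ η × %ΔI = 1.32 × (-3.7%) = -4.884%.
New Q ≈ 894 × (1 − 0.04884) = 850.3.

850.3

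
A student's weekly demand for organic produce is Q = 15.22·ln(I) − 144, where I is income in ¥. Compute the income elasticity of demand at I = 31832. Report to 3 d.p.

At I = 31832: Q = 13.804.
dQ/dI = 15.22/I = 0.000478135 at this income.
η = (dQ/dI)·(I/Q) = 0.000478135 × (31832/13.804) = 1.103.

1.103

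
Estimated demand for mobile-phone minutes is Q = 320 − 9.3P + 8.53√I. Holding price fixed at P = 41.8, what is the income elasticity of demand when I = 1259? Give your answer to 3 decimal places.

0.647

At P = 41.8, I = 1259: Q = 233.925.
Holding P constant, ∂Q/∂I = 8.53/(2√I) = 0.1202.
η_I = (∂Q/∂I)·(I/Q) = 0.1202 × (1259/233.925) = 0.647.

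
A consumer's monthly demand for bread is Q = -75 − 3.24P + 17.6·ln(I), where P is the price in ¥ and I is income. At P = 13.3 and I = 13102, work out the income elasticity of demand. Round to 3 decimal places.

At P = 13.3, I = 13102: Q = 48.765.
Holding P constant, ∂Q/∂I = 17.6/I = 0.00134331.
η_I = (∂Q/∂I)·(I/Q) = 0.00134331 × (13102/48.765) = 0.361.

0.361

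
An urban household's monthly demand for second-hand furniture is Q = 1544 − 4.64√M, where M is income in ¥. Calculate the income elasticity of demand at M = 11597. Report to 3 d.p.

At M = 11597: Q = 1044.321.
dQ/dM = -4.64/(2√M) = -0.0215434 at this income.
η = (dQ/dM)·(M/Q) = -0.0215434 × (11597/1044.321) = -0.239.

-0.239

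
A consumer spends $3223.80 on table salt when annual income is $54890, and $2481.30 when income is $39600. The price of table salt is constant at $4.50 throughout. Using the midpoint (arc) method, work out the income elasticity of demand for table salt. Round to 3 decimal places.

0.804

With a constant price, Q₁ = 3223.80/4.50 = 716.400 and Q₂ = 2481.30/4.50 = 551.400 (equivalently, work directly with expenditure since P cancels).
Midpoint %ΔQ = (2481.30 − 3223.80)/2852.55 = -0.26029; midpoint %ΔI = (39600 − 54890)/47245 = -0.32363.
η = -0.26029 / -0.32363 = 0.804.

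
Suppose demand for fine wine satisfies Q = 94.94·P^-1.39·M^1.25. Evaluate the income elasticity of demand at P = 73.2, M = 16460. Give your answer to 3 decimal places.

1.250

For a multiplicative demand Q = A·P^α·M^β, the income elasticity is β everywhere.
Here β = 1.25, so η = 1.250.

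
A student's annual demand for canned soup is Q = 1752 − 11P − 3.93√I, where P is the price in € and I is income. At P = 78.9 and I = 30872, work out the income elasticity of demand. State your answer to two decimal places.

-1.78

At P = 78.9, I = 30872: Q = 193.582.
Holding P constant, ∂Q/∂I = -3.93/(2√I) = -0.0111836.
η_I = (∂Q/∂I)·(I/Q) = -0.0111836 × (30872/193.582) = -1.78.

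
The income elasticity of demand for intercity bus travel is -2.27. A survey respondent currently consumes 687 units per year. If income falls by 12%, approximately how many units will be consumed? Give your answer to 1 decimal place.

874.1

%ΔQ ≈ η × %ΔI = -2.27 × (-12%) = 27.24%.
New Q ≈ 687 × (1 + 0.2724) = 874.1.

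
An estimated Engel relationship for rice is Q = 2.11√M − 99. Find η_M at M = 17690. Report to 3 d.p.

At M = 17690: Q = 181.638.
dQ/dM = 2.11/(2√M) = 0.00793211 at this income.
η = (dQ/dM)·(M/Q) = 0.00793211 × (17690/181.638) = 0.773.

0.773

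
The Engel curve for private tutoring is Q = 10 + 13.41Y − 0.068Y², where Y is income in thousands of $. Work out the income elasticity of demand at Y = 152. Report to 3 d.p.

At Y = 152: Q = 477.2480.
dQ/dY = 13.41 − 0.136Y = -7.26200.
η = (dQ/dY)·(Y/Q) = -7.26200 × (152/477.2480) = -2.313.

-2.313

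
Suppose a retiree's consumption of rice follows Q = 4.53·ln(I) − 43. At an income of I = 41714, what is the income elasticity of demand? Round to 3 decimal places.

0.872

At I = 41714: Q = 5.193.
dQ/dI = 4.53/I = 0.000108597 at this income.
η = (dQ/dI)·(I/Q) = 0.000108597 × (41714/5.193) = 0.872.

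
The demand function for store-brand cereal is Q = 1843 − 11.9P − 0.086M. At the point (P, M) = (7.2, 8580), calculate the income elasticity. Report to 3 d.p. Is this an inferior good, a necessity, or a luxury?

-0.724 (inferior good)

At P = 7.2, M = 8580: Q = 1019.440.
Holding P constant, ∂Q/∂M = −0.086.
η_M = (∂Q/∂M)·(M/Q) = -0.086 × (8580/1019.440) = -0.724.
Since η < 0, this is an inferior good.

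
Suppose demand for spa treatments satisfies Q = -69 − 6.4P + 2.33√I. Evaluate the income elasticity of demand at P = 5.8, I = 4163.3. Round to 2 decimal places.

At P = 5.8, I = 4163.3: Q = 44.220.
Holding P constant, ∂Q/∂I = 2.33/(2√I) = 0.0180554.
η_I = (∂Q/∂I)·(I/Q) = 0.0180554 × (4163.3/44.220) = 1.70.

1.70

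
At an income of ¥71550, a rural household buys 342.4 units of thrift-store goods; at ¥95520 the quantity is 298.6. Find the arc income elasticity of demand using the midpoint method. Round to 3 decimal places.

ΔQ = 298.6 − 342.4 = -43.8; midpoint Q̄ = (342.4 + 298.6)/2 = 320.5.
ΔI = 95520 − 71550 = 23970; midpoint Ī = (71550 + 95520)/2 = 83535.
η = (ΔQ/Q̄) ÷ (ΔI/Ī) = (-43.8/320.5) ÷ (23970/83535) = -0.476.

-0.476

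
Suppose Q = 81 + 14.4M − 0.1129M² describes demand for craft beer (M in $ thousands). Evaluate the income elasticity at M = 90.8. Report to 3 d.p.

-1.211

At M = 90.8: Q = 457.7001.
dQ/dM = 14.4 − 0.2258M = -6.10264.
η = (dQ/dM)·(M/Q) = -6.10264 × (90.8/457.7001) = -1.211.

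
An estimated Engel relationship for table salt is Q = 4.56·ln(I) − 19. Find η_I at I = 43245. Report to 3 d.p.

0.154

At I = 43245: Q = 29.676.
dQ/dI = 4.56/I = 0.000105446 at this income.
η = (dQ/dI)·(I/Q) = 0.000105446 × (43245/29.676) = 0.154.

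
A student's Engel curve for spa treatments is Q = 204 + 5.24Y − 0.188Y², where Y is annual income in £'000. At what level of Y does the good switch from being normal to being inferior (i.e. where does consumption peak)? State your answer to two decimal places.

dQ/dY = 5.24 − 0.376Y.
The good is inferior where dQ/dY < 0. Setting dQ/dY = 0 gives Y = 5.24 / 0.376 = 13.94.

13.94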